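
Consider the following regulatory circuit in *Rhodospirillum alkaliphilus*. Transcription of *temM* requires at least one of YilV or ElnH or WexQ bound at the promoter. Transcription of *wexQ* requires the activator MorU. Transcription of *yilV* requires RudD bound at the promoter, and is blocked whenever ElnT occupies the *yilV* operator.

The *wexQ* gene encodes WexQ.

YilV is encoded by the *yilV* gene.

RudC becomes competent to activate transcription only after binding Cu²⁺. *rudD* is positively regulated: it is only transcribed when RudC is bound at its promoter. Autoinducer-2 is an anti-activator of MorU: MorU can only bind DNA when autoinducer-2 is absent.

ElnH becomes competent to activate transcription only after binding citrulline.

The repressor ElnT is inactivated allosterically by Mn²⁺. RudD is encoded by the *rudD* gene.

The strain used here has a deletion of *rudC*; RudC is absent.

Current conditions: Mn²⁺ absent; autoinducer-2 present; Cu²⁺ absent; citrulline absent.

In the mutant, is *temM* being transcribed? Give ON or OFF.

Mn²⁺ is absent, so ElnT is active.
RudC is non-functional in this strain, so it has no effect.
Required activator RudC is absent, so *rudD* is not transcribed.
So RudD is not produced.
With repressor ElnT bound, *yilV* is not transcribed.
So YilV is not produced.
Citrulline is absent, so ElnH is inactive.
Autoinducer-2 is present, so MorU is inactive.
Required activator MorU is absent, so *wexQ* is not transcribed.
So WexQ is not produced.
No activator is available at the *temM* promoter, so *temM* is not transcribed.

OFF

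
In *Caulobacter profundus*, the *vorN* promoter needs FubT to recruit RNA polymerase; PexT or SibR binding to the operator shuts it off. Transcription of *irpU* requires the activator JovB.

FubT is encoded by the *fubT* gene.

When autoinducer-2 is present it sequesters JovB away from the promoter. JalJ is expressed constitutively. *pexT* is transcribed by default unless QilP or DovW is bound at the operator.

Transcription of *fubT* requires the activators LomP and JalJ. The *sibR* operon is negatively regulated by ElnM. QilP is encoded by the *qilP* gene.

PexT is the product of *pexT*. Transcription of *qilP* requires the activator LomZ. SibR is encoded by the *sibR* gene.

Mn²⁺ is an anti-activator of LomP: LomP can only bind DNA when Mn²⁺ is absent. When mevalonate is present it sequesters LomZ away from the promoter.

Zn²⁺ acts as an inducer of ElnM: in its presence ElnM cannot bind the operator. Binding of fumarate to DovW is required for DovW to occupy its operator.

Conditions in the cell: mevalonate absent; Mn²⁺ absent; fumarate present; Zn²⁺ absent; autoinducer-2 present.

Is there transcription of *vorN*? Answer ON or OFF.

Mevalonate is absent, so LomZ is active.
No repressor is bound and LomZ is active, so *qilP* is transcribed.
So QilP is produced and active.
Fumarate is present, so DovW is active.
With repressor QilP bound, *pexT* is not transcribed.
So PexT is not produced.
Mn²⁺ is absent, so LomP is active.
JalJ is produced constitutively and is active.
No repressor is bound and LomP and JalJ are active, so *fubT* is transcribed.
So FubT is produced and active.
Zn²⁺ is absent, so ElnM is active.
With repressor ElnM bound, *sibR* is not transcribed.
So SibR is not produced.
No repressor is bound and FubT is active, so *vorN* is transcribed.

ON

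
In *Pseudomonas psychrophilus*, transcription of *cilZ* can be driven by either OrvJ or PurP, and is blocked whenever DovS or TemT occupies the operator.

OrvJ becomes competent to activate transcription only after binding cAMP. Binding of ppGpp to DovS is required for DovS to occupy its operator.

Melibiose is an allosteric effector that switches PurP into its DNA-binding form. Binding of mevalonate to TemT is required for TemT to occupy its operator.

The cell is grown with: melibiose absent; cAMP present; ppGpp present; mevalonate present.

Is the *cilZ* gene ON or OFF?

ppGpp is present, so DovS is active.
Mevalonate is present, so TemT is active.
cAMP is present, so OrvJ is active.
Melibiose is absent, so PurP is inactive.
With repressor DovS bound, *cilZ* is not transcribed.

OFF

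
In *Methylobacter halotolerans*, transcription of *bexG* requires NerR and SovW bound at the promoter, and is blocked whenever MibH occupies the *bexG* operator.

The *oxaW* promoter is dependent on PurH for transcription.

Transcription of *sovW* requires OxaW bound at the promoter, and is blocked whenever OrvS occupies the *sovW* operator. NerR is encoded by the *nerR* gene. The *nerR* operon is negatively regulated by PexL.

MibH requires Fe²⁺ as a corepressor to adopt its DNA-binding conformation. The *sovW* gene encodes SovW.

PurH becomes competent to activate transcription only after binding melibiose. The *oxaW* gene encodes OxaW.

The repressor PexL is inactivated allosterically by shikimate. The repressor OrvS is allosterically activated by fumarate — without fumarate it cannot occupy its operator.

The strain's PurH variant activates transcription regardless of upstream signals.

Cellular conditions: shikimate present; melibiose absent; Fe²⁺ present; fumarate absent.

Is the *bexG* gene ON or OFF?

Shikimate is present, so PexL is inactive.
With no repressor bound, *nerR* is transcribed.
So NerR is produced and active.
Fumarate is absent, so OrvS is inactive.
PurH is constitutively active in this strain.
No repressor is bound and PurH is active, so *oxaW* is transcribed.
So OxaW is produced and active.
No repressor is bound and OxaW is active, so *sovW* is transcribed.
So SovW is produced and active.
Fe²⁺ is present, so MibH is active.
With repressor MibH bound, *bexG* is not transcribed.

OFF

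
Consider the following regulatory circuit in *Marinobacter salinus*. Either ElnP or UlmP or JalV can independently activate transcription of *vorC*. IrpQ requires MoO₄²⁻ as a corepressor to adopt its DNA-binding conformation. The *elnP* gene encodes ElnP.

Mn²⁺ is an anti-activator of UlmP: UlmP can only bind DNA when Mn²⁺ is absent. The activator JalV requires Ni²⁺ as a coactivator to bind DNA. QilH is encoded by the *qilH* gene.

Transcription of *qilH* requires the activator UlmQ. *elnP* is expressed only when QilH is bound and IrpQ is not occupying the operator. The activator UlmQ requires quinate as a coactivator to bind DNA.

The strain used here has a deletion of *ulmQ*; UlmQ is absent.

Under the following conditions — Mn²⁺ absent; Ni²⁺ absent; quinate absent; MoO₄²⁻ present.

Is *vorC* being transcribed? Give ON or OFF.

UlmQ is non-functional in this strain, so it has no effect.
Required activator UlmQ is absent, so *qilH* is not transcribed.
So QilH is not produced.
MoO₄²⁻ is present, so IrpQ is active.
With repressor IrpQ bound, *elnP* is not transcribed.
So ElnP is not produced.
Mn²⁺ is absent, so UlmP is active.
Ni²⁺ is absent, so JalV is inactive.
Activator UlmP is present, so *vorC* is transcribed.

ON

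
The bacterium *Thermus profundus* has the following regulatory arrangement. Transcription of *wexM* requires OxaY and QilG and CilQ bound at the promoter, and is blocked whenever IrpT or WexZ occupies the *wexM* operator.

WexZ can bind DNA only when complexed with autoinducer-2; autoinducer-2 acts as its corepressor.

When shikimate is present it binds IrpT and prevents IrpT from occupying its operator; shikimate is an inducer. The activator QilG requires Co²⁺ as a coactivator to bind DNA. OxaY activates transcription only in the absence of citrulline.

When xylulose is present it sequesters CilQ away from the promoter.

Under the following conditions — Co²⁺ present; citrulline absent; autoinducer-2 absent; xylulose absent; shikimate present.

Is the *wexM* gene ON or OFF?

Shikimate is present, so IrpT is inactive.
Citrulline is absent, so OxaY is active.
Co²⁺ is present, so QilG is active.
Autoinducer-2 is absent, so WexZ is inactive.
Xylulose is absent, so CilQ is active.
No repressor is bound and OxaY and QilG and CilQ are active, so *wexM* is transcribed.

ON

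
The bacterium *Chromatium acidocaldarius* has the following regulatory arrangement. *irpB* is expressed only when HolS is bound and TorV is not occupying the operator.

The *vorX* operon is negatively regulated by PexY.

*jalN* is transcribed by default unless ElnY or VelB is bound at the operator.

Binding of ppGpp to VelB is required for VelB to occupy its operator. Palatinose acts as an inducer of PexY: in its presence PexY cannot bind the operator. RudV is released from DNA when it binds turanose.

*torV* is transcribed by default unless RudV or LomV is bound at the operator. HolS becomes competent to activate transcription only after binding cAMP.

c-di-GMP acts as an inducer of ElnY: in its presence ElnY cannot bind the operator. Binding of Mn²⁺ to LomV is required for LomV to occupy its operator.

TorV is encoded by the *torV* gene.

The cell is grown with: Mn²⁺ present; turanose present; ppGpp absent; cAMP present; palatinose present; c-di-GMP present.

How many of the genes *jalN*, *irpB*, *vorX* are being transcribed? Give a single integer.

3

c-di-GMP is present, so ElnY is inactive.
ppGpp is absent, so VelB is inactive.
With no repressor bound, *jalN* is transcribed.
→ *jalN* is ON.
cAMP is present, so HolS is active.
Turanose is present, so RudV is inactive.
Mn²⁺ is present, so LomV is active.
With repressor LomV bound, *torV* is not transcribed.
So TorV is not produced.
No repressor is bound and HolS is active, so *irpB* is transcribed.
→ *irpB* is ON.
Palatinose is present, so PexY is inactive.
With no repressor bound, *vorX* is transcribed.
→ *vorX* is ON.
3 of the 3 genes are transcribed.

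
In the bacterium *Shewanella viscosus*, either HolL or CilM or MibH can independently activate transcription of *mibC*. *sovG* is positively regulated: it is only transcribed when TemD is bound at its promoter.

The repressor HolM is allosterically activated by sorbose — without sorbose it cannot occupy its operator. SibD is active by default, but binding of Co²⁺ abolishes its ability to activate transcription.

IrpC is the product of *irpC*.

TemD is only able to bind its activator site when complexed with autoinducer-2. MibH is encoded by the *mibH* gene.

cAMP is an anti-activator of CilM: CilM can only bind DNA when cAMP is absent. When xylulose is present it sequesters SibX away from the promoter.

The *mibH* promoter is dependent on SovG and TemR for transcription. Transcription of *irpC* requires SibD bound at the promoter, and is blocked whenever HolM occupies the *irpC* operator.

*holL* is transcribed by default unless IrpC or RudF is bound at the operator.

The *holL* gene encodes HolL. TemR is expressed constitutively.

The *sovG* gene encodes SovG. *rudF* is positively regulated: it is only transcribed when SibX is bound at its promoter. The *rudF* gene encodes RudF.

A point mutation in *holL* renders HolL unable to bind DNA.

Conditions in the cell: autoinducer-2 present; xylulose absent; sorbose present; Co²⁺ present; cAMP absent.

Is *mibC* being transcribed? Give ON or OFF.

ON

HolL is non-functional in this strain, so it has no effect.
cAMP is absent, so CilM is active.
Autoinducer-2 is present, so TemD is active.
No repressor is bound and TemD is active, so *sovG* is transcribed.
So SovG is produced and active.
TemR is produced constitutively and is active.
No repressor is bound and SovG and TemR are active, so *mibH* is transcribed.
So MibH is produced and active.
Activator CilM is present, so *mibC* is transcribed.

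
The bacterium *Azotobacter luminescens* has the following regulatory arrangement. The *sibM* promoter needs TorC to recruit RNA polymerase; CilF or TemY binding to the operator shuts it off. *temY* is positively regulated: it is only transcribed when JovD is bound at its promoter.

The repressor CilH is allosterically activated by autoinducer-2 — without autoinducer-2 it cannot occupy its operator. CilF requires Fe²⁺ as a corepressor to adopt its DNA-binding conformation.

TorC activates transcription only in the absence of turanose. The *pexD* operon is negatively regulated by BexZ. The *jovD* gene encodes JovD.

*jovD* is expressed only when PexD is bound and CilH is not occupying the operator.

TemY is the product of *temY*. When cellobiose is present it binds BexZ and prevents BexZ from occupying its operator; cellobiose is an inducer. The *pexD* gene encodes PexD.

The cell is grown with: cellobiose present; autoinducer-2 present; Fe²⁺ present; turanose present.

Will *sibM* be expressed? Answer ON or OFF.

Fe²⁺ is present, so CilF is active.
Turanose is present, so TorC is inactive.
Autoinducer-2 is present, so CilH is active.
Cellobiose is present, so BexZ is inactive.
With no repressor bound, *pexD* is transcribed.
So PexD is produced and active.
With repressor CilH bound, *jovD* is not transcribed.
So JovD is not produced.
Required activator JovD is absent, so *temY* is not transcribed.
So TemY is not produced.
With repressor CilF bound, *sibM* is not transcribed.

OFF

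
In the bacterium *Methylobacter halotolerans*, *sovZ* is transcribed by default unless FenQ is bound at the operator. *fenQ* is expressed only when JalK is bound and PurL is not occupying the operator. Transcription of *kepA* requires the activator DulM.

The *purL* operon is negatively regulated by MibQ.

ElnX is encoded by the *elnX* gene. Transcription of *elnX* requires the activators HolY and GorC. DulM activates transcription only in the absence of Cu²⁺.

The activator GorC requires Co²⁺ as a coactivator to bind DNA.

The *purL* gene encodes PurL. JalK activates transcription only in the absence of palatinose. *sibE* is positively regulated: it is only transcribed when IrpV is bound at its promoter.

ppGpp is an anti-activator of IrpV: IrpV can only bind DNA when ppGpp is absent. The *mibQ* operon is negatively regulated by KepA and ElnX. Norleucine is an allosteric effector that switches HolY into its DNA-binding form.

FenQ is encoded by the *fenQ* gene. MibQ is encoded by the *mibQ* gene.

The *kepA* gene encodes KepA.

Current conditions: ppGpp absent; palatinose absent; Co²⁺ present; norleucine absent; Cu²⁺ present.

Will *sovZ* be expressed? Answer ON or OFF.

Cu²⁺ is present, so DulM is inactive.
Required activator DulM is absent, so *kepA* is not transcribed.
So KepA is not produced.
Norleucine is absent, so HolY is inactive.
Co²⁺ is present, so GorC is active.
Required activator HolY is absent, so *elnX* is not transcribed.
So ElnX is not produced.
With no repressor bound, *mibQ* is transcribed.
So MibQ is produced and active.
With repressor MibQ bound, *purL* is not transcribed.
So PurL is not produced.
Palatinose is absent, so JalK is active.
No repressor is bound and JalK is active, so *fenQ* is transcribed.
So FenQ is produced and active.
With repressor FenQ bound, *sovZ* is not transcribed.

OFF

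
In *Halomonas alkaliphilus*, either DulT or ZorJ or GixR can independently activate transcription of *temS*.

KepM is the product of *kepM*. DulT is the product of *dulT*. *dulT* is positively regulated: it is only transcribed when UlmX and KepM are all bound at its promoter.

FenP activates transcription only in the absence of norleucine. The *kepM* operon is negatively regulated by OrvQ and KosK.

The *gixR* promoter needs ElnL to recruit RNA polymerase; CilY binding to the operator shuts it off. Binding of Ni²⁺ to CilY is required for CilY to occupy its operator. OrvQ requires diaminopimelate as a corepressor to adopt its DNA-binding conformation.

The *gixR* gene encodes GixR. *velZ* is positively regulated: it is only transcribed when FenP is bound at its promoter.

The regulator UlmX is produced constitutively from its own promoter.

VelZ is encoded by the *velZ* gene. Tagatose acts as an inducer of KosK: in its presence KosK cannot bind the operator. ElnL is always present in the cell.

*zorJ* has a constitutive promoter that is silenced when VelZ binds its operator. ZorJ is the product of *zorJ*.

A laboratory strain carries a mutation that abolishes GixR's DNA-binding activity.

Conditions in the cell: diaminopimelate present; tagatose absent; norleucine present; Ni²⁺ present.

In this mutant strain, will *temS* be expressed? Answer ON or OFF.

UlmX is produced constitutively and is active.
Diaminopimelate is present, so OrvQ is active.
Tagatose is absent, so KosK is active.
With repressor OrvQ bound, *kepM* is not transcribed.
So KepM is not produced.
Required activator KepM is absent, so *dulT* is not transcribed.
So DulT is not produced.
Norleucine is present, so FenP is inactive.
Required activator FenP is absent, so *velZ* is not transcribed.
So VelZ is not produced.
With no repressor bound, *zorJ* is transcribed.
So ZorJ is produced and active.
GixR is non-functional in this strain, so it has no effect.
Activator ZorJ is present, so *temS* is transcribed.

ON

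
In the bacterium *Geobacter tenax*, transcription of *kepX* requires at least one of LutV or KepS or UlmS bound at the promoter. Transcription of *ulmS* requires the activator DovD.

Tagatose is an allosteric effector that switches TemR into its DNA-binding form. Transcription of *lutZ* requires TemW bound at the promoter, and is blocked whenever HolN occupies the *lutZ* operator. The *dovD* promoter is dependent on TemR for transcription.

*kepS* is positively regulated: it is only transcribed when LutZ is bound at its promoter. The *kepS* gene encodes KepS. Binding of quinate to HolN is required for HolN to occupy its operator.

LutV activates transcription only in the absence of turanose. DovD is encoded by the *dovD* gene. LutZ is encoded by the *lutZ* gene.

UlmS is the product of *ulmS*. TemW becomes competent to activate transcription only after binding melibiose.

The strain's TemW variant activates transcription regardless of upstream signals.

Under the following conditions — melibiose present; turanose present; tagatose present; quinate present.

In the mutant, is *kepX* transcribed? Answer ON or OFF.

Turanose is present, so LutV is inactive.
Quinate is present, so HolN is active.
TemW is constitutively active in this strain.
With repressor HolN bound, *lutZ* is not transcribed.
So LutZ is not produced.
Required activator LutZ is absent, so *kepS* is not transcribed.
So KepS is not produced.
Tagatose is present, so TemR is active.
No repressor is bound and TemR is active, so *dovD* is transcribed.
So DovD is produced and active.
No repressor is bound and DovD is active, so *ulmS* is transcribed.
So UlmS is produced and active.
Activator UlmS is present, so *kepX* is transcribed.

ON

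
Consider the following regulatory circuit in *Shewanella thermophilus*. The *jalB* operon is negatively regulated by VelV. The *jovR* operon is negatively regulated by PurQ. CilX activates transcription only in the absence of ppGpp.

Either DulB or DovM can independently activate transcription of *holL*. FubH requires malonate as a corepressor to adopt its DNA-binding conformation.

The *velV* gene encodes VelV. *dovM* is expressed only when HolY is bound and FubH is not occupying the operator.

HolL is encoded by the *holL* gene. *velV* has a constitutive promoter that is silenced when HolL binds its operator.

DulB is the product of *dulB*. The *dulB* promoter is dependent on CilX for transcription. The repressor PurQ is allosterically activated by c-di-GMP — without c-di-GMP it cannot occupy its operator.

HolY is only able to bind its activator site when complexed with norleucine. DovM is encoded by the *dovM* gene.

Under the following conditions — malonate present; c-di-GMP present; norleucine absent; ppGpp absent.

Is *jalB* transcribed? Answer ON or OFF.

ppGpp is absent, so CilX is active.
No repressor is bound and CilX is active, so *dulB* is transcribed.
So DulB is produced and active.
Norleucine is absent, so HolY is inactive.
Malonate is present, so FubH is active.
With repressor FubH bound, *dovM* is not transcribed.
So DovM is not produced.
Activator DulB is present, so *holL* is transcribed.
So HolL is produced and active.
With repressor HolL bound, *velV* is not transcribed.
So VelV is not produced.
With no repressor bound, *jalB* is transcribed.

ON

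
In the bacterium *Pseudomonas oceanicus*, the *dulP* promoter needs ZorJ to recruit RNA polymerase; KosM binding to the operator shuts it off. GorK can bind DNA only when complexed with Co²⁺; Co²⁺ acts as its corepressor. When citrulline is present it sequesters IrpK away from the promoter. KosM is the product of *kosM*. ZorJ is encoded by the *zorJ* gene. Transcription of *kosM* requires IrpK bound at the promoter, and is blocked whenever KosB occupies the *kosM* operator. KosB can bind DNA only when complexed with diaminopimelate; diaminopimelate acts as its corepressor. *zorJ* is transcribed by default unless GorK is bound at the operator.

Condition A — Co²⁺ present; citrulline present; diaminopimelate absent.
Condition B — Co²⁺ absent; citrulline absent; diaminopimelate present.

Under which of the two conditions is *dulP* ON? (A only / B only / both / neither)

Condition A:
Co²⁺ is present, so GorK is active.
With repressor GorK bound, *zorJ* is not transcribed.
So ZorJ is not produced.
Citrulline is present, so IrpK is inactive.
Diaminopimelate is absent, so KosB is inactive.
Required activator IrpK is absent, so *kosM* is not transcribed.
So KosM is not produced.
Required activator ZorJ is absent, so *dulP* is not transcribed.
→ *dulP* is OFF in A.
Condition B:
Co²⁺ is absent, so GorK is inactive.
With no repressor bound, *zorJ* is transcribed.
So ZorJ is produced and active.
Citrulline is absent, so IrpK is active.
Diaminopimelate is present, so KosB is active.
With repressor KosB bound, *kosM* is not transcribed.
So KosM is not produced.
No repressor is bound and ZorJ is active, so *dulP* is transcribed.
→ *dulP* is ON in B.

B only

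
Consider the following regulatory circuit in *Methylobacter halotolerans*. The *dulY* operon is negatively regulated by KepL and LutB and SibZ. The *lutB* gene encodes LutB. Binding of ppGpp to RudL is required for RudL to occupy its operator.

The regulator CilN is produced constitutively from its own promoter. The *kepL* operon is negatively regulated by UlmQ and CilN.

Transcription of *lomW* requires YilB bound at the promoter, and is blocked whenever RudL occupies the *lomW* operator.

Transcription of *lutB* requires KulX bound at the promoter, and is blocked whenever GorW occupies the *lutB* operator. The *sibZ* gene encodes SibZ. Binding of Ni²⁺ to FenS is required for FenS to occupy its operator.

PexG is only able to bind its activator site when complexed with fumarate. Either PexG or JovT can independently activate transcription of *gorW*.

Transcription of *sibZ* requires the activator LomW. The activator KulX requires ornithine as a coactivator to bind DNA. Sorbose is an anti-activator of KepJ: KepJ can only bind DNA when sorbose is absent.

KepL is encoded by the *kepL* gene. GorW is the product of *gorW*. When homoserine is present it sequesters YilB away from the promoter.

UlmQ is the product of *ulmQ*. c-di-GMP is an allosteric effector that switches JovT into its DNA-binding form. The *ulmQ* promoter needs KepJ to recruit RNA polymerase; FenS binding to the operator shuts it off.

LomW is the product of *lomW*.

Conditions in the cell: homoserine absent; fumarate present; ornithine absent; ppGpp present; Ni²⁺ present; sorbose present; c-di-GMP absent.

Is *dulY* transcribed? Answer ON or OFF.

ON

Ni²⁺ is present, so FenS is active.
Sorbose is present, so KepJ is inactive.
With repressor FenS bound, *ulmQ* is not transcribed.
So UlmQ is not produced.
CilN is produced constitutively and is active.
With repressor CilN bound, *kepL* is not transcribed.
So KepL is not produced.
Fumarate is present, so PexG is active.
c-di-GMP is absent, so JovT is inactive.
Activator PexG is present, so *gorW* is transcribed.
So GorW is produced and active.
Ornithine is absent, so KulX is inactive.
With repressor GorW bound, *lutB* is not transcribed.
So LutB is not produced.
Homoserine is absent, so YilB is active.
ppGpp is present, so RudL is active.
With repressor RudL bound, *lomW* is not transcribed.
So LomW is not produced.
Required activator LomW is absent, so *sibZ* is not transcribed.
So SibZ is not produced.
With no repressor bound, *dulY* is transcribed.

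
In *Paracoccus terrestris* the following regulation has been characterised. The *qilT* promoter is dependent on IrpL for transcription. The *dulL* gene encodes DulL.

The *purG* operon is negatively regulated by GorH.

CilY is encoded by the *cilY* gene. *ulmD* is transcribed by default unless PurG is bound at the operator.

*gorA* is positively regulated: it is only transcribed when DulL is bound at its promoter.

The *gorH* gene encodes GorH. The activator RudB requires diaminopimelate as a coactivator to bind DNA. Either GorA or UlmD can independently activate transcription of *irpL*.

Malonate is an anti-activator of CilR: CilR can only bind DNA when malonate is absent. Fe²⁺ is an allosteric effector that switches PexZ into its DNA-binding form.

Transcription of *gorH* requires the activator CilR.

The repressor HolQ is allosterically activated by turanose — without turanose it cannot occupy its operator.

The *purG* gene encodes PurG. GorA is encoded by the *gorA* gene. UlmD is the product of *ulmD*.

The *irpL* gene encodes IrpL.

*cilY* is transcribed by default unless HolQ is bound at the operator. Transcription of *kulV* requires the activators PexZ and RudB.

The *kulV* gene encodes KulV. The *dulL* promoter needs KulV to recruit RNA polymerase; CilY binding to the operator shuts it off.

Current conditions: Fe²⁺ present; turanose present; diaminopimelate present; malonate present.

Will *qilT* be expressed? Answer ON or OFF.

Fe²⁺ is present, so PexZ is active.
Diaminopimelate is present, so RudB is active.
No repressor is bound and PexZ and RudB are active, so *kulV* is transcribed.
So KulV is produced and active.
Turanose is present, so HolQ is active.
With repressor HolQ bound, *cilY* is not transcribed.
So CilY is not produced.
No repressor is bound and KulV is active, so *dulL* is transcribed.
So DulL is produced and active.
No repressor is bound and DulL is active, so *gorA* is transcribed.
So GorA is produced and active.
Malonate is present, so CilR is inactive.
Required activator CilR is absent, so *gorH* is not transcribed.
So GorH is not produced.
With no repressor bound, *purG* is transcribed.
So PurG is produced and active.
With repressor PurG bound, *ulmD* is not transcribed.
So UlmD is not produced.
Activator GorA is present, so *irpL* is transcribed.
So IrpL is produced and active.
No repressor is bound and IrpL is active, so *qilT* is transcribed.

ON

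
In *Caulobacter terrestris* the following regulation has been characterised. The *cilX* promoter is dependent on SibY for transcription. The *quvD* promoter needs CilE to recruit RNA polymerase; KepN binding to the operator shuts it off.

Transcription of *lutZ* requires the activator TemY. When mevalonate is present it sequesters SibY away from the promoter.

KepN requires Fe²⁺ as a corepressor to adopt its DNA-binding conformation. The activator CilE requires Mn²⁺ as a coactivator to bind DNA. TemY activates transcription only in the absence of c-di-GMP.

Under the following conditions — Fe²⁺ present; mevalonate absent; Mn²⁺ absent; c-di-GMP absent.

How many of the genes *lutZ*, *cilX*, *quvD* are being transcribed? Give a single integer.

c-di-GMP is absent, so TemY is active.
No repressor is bound and TemY is active, so *lutZ* is transcribed.
→ *lutZ* is ON.
Mevalonate is absent, so SibY is active.
No repressor is bound and SibY is active, so *cilX* is transcribed.
→ *cilX* is ON.
Fe²⁺ is present, so KepN is active.
Mn²⁺ is absent, so CilE is inactive.
With repressor KepN bound, *quvD* is not transcribed.
→ *quvD* is OFF.
2 of the 3 genes are transcribed.

2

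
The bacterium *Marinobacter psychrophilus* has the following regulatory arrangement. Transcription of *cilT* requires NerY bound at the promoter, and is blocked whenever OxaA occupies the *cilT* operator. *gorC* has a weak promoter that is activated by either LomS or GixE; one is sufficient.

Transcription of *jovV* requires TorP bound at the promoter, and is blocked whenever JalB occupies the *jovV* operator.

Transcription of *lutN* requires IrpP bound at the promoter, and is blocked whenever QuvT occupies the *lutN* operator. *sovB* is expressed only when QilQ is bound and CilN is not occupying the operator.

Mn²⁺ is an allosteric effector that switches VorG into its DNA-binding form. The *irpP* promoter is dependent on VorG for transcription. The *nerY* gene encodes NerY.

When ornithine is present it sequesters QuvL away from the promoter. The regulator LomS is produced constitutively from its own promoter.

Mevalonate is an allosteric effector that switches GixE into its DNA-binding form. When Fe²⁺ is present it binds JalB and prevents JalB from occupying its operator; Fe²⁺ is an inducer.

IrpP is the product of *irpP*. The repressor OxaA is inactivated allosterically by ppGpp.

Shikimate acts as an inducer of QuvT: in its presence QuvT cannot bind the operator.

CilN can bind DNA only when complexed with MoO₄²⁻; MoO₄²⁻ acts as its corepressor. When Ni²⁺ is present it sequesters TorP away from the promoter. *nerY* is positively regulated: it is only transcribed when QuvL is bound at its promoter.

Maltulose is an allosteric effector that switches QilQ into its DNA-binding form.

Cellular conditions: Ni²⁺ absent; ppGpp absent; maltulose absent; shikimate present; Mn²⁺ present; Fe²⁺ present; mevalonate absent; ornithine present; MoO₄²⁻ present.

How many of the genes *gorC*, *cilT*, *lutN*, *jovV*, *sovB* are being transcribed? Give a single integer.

3

LomS is produced constitutively and is active.
Mevalonate is absent, so GixE is inactive.
Activator LomS is present, so *gorC* is transcribed.
→ *gorC* is ON.
Ornithine is present, so QuvL is inactive.
Required activator QuvL is absent, so *nerY* is not transcribed.
So NerY is not produced.
ppGpp is absent, so OxaA is active.
With repressor OxaA bound, *cilT* is not transcribed.
→ *cilT* is OFF.
Shikimate is present, so QuvT is inactive.
Mn²⁺ is present, so VorG is active.
No repressor is bound and VorG is active, so *irpP* is transcribed.
So IrpP is produced and active.
No repressor is bound and IrpP is active, so *lutN* is transcribed.
→ *lutN* is ON.
Fe²⁺ is present, so JalB is inactive.
Ni²⁺ is absent, so TorP is active.
No repressor is bound and TorP is active, so *jovV* is transcribed.
→ *jovV* is ON.
MoO₄²⁻ is present, so CilN is active.
Maltulose is absent, so QilQ is inactive.
With repressor CilN bound, *sovB* is not transcribed.
→ *sovB* is OFF.
3 of the 5 genes are transcribed.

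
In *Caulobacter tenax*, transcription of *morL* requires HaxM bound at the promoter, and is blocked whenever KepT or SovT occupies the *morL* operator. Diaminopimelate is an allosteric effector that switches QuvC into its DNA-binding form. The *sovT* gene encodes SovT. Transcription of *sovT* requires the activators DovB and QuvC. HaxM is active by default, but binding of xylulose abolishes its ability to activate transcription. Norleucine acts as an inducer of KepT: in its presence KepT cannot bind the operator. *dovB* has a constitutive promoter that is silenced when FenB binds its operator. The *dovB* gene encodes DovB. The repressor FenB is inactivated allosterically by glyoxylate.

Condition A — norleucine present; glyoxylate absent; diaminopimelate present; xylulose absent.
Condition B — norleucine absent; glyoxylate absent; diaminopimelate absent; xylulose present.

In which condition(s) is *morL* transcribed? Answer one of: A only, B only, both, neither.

A only

Condition A:
Norleucine is present, so KepT is inactive.
Glyoxylate is absent, so FenB is active.
With repressor FenB bound, *dovB* is not transcribed.
So DovB is not produced.
Diaminopimelate is present, so QuvC is active.
Required activator DovB is absent, so *sovT* is not transcribed.
So SovT is not produced.
Xylulose is absent, so HaxM is active.
No repressor is bound and HaxM is active, so *morL* is transcribed.
→ *morL* is ON in A.
Condition B:
Norleucine is absent, so KepT is active.
Glyoxylate is absent, so FenB is active.
With repressor FenB bound, *dovB* is not transcribed.
So DovB is not produced.
Diaminopimelate is absent, so QuvC is inactive.
Required activator DovB is absent, so *sovT* is not transcribed.
So SovT is not produced.
Xylulose is present, so HaxM is inactive.
With repressor KepT bound, *morL* is not transcribed.
→ *morL* is OFF in B.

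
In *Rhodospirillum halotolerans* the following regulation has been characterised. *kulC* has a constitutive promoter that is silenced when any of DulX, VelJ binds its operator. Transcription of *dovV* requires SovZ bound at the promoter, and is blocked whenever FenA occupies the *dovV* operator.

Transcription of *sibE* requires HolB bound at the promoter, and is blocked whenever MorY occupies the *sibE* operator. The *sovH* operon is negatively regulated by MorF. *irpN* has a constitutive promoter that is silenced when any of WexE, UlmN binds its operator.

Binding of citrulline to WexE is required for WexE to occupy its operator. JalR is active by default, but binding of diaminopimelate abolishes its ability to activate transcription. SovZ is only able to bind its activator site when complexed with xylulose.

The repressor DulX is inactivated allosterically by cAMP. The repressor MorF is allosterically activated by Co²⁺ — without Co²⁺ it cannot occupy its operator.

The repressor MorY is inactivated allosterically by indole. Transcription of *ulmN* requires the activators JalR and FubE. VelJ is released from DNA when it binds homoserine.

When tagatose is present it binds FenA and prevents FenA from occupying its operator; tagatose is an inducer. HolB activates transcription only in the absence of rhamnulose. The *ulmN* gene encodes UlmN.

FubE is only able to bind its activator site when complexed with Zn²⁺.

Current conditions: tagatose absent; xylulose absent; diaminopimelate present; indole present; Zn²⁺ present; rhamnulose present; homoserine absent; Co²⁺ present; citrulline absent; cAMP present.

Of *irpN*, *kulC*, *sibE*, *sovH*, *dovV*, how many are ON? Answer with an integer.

Citrulline is absent, so WexE is inactive.
Diaminopimelate is present, so JalR is inactive.
Zn²⁺ is present, so FubE is active.
Required activator JalR is absent, so *ulmN* is not transcribed.
So UlmN is not produced.
With no repressor bound, *irpN* is transcribed.
→ *irpN* is ON.
cAMP is present, so DulX is inactive.
Homoserine is absent, so VelJ is active.
With repressor VelJ bound, *kulC* is not transcribed.
→ *kulC* is OFF.
Indole is present, so MorY is inactive.
Rhamnulose is present, so HolB is inactive.
Required activator HolB is absent, so *sibE* is not transcribed.
→ *sibE* is OFF.
Co²⁺ is present, so MorF is active.
With repressor MorF bound, *sovH* is not transcribed.
→ *sovH* is OFF.
Tagatose is absent, so FenA is active.
Xylulose is absent, so SovZ is inactive.
With repressor FenA bound, *dovV* is not transcribed.
→ *dovV* is OFF.
1 of the 5 genes is transcribed.

1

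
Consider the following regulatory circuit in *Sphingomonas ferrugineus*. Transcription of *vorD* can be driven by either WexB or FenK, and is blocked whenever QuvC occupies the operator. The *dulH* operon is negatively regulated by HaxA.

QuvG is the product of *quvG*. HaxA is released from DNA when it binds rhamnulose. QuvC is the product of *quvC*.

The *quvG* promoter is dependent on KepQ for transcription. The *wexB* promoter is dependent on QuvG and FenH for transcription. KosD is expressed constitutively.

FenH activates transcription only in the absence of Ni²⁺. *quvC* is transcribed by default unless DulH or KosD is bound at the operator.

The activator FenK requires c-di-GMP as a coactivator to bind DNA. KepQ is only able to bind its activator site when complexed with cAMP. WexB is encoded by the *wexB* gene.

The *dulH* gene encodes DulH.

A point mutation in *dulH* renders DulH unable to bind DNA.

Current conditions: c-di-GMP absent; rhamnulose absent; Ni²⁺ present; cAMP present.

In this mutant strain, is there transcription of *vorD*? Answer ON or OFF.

OFF

DulH is non-functional in this strain, so it has no effect.
KosD is produced constitutively and is active.
With repressor KosD bound, *quvC* is not transcribed.
So QuvC is not produced.
cAMP is present, so KepQ is active.
No repressor is bound and KepQ is active, so *quvG* is transcribed.
So QuvG is produced and active.
Ni²⁺ is present, so FenH is inactive.
Required activator FenH is absent, so *wexB* is not transcribed.
So WexB is not produced.
c-di-GMP is absent, so FenK is inactive.
No activator is available at the *vorD* promoter, so *vorD* is not transcribed.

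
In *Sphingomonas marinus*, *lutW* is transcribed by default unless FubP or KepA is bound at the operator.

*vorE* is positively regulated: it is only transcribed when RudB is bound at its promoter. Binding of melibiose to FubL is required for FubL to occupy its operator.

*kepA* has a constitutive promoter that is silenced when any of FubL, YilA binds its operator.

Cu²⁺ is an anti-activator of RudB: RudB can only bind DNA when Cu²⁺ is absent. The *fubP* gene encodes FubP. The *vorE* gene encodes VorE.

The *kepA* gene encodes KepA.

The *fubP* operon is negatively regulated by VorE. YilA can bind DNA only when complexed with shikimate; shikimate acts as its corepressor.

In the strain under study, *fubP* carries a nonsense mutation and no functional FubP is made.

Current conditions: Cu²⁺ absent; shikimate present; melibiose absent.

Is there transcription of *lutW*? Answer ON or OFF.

FubP is non-functional in this strain, so it has no effect.
Melibiose is absent, so FubL is inactive.
Shikimate is present, so YilA is active.
With repressor YilA bound, *kepA* is not transcribed.
So KepA is not produced.
With no repressor bound, *lutW* is transcribed.

ON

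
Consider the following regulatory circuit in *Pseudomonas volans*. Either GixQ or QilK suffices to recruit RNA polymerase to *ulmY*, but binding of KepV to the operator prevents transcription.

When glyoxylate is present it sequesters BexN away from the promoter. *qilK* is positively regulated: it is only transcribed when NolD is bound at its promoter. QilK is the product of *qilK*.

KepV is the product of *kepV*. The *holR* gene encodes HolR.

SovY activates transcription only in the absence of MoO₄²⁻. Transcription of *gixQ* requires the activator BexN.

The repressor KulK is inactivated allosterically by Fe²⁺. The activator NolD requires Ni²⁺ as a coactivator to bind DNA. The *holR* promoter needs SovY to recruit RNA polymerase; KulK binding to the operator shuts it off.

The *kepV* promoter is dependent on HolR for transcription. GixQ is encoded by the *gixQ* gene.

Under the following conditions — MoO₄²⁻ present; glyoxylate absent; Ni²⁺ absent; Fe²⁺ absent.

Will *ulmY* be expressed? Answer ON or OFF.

Glyoxylate is absent, so BexN is active.
No repressor is bound and BexN is active, so *gixQ* is transcribed.
So GixQ is produced and active.
Fe²⁺ is absent, so KulK is active.
MoO₄²⁻ is present, so SovY is inactive.
With repressor KulK bound, *holR* is not transcribed.
So HolR is not produced.
Required activator HolR is absent, so *kepV* is not transcribed.
So KepV is not produced.
Ni²⁺ is absent, so NolD is inactive.
Required activator NolD is absent, so *qilK* is not transcribed.
So QilK is not produced.
Activator GixQ is present, so *ulmY* is transcribed.

ON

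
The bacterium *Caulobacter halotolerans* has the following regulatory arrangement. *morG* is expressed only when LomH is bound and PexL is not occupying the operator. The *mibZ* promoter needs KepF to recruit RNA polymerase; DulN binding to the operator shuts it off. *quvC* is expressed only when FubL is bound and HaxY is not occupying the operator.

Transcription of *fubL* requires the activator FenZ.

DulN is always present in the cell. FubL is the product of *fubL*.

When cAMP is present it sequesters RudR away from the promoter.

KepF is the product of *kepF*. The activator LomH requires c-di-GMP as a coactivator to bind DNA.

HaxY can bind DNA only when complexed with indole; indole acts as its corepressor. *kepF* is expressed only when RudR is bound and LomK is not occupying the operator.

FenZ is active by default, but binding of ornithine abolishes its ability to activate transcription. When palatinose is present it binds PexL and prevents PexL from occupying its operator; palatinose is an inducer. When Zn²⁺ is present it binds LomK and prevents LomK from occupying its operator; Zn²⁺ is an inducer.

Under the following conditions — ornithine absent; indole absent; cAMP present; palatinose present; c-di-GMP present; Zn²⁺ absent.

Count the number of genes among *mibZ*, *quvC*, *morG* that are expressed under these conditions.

2

DulN is produced constitutively and is active.
Zn²⁺ is absent, so LomK is active.
cAMP is present, so RudR is inactive.
With repressor LomK bound, *kepF* is not transcribed.
So KepF is not produced.
With repressor DulN bound, *mibZ* is not transcribed.
→ *mibZ* is OFF.
Indole is absent, so HaxY is inactive.
Ornithine is absent, so FenZ is active.
No repressor is bound and FenZ is active, so *fubL* is transcribed.
So FubL is produced and active.
No repressor is bound and FubL is active, so *quvC* is transcribed.
→ *quvC* is ON.
Palatinose is present, so PexL is inactive.
c-di-GMP is present, so LomH is active.
No repressor is bound and LomH is active, so *morG* is transcribed.
→ *morG* is ON.
2 of the 3 genes are transcribed.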